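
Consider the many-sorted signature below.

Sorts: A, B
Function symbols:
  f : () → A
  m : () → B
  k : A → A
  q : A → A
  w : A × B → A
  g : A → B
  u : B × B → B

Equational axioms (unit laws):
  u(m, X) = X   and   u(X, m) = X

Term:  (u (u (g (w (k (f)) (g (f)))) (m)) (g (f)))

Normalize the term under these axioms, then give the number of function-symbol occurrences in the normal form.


1. (u (u (g (w (k (f)) (g (f)))) (m)) (g (f)))  →  (u (g (w (k (f)) (g (f)))) (g (f)))
normal form: (u (g (w (k (f)) (g (f)))) (g (f)))

size = 9


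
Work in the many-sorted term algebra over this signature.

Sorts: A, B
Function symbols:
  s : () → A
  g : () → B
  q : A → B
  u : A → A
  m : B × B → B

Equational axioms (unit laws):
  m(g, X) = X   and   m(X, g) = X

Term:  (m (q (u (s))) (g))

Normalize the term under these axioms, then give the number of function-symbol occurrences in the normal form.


size = 3

1. (m (q (u (s))) (g))  →  (q (u (s)))
normal form: (q (u (s)))


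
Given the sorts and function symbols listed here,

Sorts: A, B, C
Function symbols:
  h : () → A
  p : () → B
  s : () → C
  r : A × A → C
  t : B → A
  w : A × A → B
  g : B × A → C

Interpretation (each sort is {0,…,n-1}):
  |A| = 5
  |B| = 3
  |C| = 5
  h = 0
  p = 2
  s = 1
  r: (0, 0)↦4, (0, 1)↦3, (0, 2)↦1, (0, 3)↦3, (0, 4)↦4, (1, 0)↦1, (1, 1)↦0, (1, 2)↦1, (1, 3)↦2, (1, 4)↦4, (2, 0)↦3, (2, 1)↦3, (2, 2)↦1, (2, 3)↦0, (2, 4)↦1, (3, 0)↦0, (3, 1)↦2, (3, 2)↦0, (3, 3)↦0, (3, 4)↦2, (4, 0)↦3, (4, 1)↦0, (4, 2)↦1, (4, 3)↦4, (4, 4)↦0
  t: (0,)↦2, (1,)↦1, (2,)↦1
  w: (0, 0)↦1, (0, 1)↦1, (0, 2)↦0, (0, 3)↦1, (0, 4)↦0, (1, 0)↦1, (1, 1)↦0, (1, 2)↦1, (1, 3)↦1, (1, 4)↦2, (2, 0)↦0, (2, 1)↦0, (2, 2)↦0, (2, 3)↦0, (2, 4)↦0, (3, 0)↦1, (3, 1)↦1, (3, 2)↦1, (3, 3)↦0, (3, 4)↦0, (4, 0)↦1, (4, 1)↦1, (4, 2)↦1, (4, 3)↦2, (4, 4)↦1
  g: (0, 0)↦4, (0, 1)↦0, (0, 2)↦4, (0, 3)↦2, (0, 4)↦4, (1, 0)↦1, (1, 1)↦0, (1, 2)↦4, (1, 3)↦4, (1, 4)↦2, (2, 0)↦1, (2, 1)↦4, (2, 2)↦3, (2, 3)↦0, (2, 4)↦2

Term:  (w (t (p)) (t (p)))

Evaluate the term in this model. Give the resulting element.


value = 0

  p = 2
  (t (p)) = t(2,) = 1
  p = 2
  (t (p)) = t(2,) = 1
  (w (t (p)) (t (p))) = w(1, 1) = 0


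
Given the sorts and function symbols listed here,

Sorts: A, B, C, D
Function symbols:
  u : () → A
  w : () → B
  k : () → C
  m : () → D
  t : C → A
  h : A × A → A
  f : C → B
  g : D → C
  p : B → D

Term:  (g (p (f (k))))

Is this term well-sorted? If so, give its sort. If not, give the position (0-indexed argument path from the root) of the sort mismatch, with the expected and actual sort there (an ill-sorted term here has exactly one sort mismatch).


      (k) : C
    (f (k)) : B
  (p (f (k))) : D
(g (p (f (k)))) : C

well-sorted; sort = C


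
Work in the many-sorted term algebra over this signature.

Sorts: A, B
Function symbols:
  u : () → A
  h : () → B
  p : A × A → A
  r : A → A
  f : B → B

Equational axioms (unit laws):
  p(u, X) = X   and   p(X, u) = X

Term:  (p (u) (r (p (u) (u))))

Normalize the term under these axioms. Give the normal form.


1. (p (u) (r (p (u) (u))))  →  (r (p (u) (u)))
2. (r (p (u) (u)))  →  (r (u))

normal form = (r (u))


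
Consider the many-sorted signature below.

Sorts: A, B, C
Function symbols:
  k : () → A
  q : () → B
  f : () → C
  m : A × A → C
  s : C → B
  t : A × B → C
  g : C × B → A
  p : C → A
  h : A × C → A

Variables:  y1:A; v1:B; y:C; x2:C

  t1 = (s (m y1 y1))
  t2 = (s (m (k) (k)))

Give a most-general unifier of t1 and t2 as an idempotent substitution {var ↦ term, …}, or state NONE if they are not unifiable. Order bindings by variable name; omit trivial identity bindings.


{y1 ↦ (k)}


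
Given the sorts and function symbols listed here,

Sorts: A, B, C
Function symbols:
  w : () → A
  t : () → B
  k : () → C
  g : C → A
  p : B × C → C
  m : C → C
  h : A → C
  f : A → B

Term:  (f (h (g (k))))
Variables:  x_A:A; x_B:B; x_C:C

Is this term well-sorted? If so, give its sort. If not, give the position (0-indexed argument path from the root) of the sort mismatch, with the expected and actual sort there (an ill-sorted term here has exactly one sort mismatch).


      (k) : C
    (g (k)) : A
  (h (g (k))) : C
(f (h (g (k)))) : ✗ arg 0 at [0] has sort C, expected A

ill-sorted at position [0]: expected A, got C


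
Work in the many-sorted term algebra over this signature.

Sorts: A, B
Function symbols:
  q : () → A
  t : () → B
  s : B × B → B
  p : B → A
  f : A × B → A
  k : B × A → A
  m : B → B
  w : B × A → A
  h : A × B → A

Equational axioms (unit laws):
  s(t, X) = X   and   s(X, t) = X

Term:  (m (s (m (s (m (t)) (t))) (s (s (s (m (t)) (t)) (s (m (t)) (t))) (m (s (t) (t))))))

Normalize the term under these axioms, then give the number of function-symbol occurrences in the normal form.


size = 13

1. (m (s (m (s (m (t)) (t))) (s (s (s (m (t)) (t)) (s (m (t)) (t))) (m (s (t) (t))))))  →  (m (s (m (m (t))) (s (s (s (m (t)) (t)) (s (m (t)) (t))) (m (s (t) (t))))))
2. (m (s (m (m (t))) (s (s (s (m (t)) (t)) (s (m (t)) (t))) (m (s (t) (t))))))  →  (m (s (m (m (t))) (s (s (m (t)) (s (m (t)) (t))) (m (s (t) (t))))))
3. (m (s (m (m (t))) (s (s (m (t)) (s (m (t)) (t))) (m (s (t) (t))))))  →  (m (s (m (m (t))) (s (s (m (t)) (m (t))) (m (s (t) (t))))))
4. (m (s (m (m (t))) (s (s (m (t)) (m (t))) (m (s (t) (t))))))  →  (m (s (m (m (t))) (s (s (m (t)) (m (t))) (m (t)))))
normal form: (m (s (m (m (t))) (s (s (m (t)) (m (t))) (m (t)))))


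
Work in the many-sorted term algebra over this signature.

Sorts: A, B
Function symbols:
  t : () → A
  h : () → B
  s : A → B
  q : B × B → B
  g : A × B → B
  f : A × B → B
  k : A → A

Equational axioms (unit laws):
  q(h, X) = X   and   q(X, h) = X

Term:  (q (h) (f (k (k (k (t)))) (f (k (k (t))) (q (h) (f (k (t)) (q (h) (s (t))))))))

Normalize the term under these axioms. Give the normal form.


1. (q (h) (f (k (k (k (t)))) (f (k (k (t))) (q (h) (f (k (t)) (q (h) (s (t))))))))  →  (f (k (k (k (t)))) (f (k (k (t))) (q (h) (f (k (t)) (q (h) (s (t)))))))
2. (f (k (k (k (t)))) (f (k (k (t))) (q (h) (f (k (t)) (q (h) (s (t)))))))  →  (f (k (k (k (t)))) (f (k (k (t))) (f (k (t)) (q (h) (s (t))))))
3. (f (k (k (k (t)))) (f (k (k (t))) (f (k (t)) (q (h) (s (t))))))  →  (f (k (k (k (t)))) (f (k (k (t))) (f (k (t)) (s (t)))))

normal form = (f (k (k (k (t)))) (f (k (k (t))) (f (k (t)) (s (t)))))


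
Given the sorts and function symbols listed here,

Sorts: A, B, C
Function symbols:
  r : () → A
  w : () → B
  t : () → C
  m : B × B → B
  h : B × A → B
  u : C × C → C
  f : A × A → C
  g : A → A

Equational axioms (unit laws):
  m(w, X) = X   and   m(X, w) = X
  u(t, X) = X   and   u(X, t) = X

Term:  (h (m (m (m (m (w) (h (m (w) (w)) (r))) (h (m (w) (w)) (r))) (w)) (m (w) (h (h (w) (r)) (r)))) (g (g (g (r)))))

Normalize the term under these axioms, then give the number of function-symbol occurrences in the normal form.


1. (h (m (m (m (m (w) (h (m (w) (w)) (r))) (h (m (w) (w)) (r))) (w)) (m (w) (h (h (w) (r)) (r)))) (g (g (g (r)))))  →  (h (m (m (m (w) (h (m (w) (w)) (r))) (h (m (w) (w)) (r))) (m (w) (h (h (w) (r)) (r)))) (g (g (g (r)))))
2. (h (m (m (m (w) (h (m (w) (w)) (r))) (h (m (w) (w)) (r))) (m (w) (h (h (w) (r)) (r)))) (g (g (g (r)))))  →  (h (m (m (h (m (w) (w)) (r)) (h (m (w) (w)) (r))) (m (w) (h (h (w) (r)) (r)))) (g (g (g (r)))))
3. (h (m (m (h (m (w) (w)) (r)) (h (m (w) (w)) (r))) (m (w) (h (h (w) (r)) (r)))) (g (g (g (r)))))  →  (h (m (m (h (w) (r)) (h (m (w) (w)) (r))) (m (w) (h (h (w) (r)) (r)))) (g (g (g (r)))))
4. (h (m (m (h (w) (r)) (h (m (w) (w)) (r))) (m (w) (h (h (w) (r)) (r)))) (g (g (g (r)))))  →  (h (m (m (h (w) (r)) (h (w) (r))) (m (w) (h (h (w) (r)) (r)))) (g (g (g (r)))))
5. (h (m (m (h (w) (r)) (h (w) (r))) (m (w) (h (h (w) (r)) (r)))) (g (g (g (r)))))  →  (h (m (m (h (w) (r)) (h (w) (r))) (h (h (w) (r)) (r))) (g (g (g (r)))))
normal form: (h (m (m (h (w) (r)) (h (w) (r))) (h (h (w) (r)) (r))) (g (g (g (r)))))

size = 18


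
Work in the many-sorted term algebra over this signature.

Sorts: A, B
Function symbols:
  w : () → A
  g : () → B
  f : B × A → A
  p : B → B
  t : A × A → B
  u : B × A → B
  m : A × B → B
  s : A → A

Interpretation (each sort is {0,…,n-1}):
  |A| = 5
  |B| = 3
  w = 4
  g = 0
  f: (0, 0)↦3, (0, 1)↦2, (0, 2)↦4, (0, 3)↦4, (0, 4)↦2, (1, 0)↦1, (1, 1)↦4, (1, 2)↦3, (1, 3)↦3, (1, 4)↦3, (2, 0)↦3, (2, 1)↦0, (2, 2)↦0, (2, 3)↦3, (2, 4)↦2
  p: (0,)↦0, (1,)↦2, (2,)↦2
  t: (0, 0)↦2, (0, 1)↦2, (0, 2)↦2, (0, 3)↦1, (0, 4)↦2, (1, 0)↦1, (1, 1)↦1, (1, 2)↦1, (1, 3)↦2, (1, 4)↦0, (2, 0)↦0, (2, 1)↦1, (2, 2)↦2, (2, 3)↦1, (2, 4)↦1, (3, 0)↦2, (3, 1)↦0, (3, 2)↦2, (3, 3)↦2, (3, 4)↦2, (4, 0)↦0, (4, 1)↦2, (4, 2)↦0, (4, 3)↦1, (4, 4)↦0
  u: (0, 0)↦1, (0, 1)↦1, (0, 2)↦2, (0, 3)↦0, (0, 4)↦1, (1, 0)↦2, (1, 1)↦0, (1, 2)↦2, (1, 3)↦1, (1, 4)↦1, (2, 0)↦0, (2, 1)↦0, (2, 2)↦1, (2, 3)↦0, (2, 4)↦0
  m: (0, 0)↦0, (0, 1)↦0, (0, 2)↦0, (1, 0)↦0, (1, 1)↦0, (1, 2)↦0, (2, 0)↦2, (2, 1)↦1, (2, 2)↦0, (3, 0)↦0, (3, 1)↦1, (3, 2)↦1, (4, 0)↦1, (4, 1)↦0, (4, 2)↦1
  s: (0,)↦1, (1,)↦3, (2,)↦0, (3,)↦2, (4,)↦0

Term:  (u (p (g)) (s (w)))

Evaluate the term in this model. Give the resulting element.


  g = 0
  (p (g)) = p(0,) = 0
  w = 4
  (s (w)) = s(4,) = 0
  (u (p (g)) (s (w))) = u(0, 0) = 1

value = 1


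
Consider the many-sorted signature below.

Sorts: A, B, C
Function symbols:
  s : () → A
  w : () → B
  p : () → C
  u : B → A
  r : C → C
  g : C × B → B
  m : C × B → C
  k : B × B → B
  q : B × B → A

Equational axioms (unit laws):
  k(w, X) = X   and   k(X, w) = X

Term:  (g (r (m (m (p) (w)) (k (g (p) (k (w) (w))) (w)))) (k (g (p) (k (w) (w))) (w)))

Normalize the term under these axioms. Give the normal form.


1. (g (r (m (m (p) (w)) (k (g (p) (k (w) (w))) (w)))) (k (g (p) (k (w) (w))) (w)))  →  (g (r (m (m (p) (w)) (g (p) (k (w) (w))))) (k (g (p) (k (w) (w))) (w)))
2. (g (r (m (m (p) (w)) (g (p) (k (w) (w))))) (k (g (p) (k (w) (w))) (w)))  →  (g (r (m (m (p) (w)) (g (p) (w)))) (k (g (p) (k (w) (w))) (w)))
3. (g (r (m (m (p) (w)) (g (p) (w)))) (k (g (p) (k (w) (w))) (w)))  →  (g (r (m (m (p) (w)) (g (p) (w)))) (g (p) (k (w) (w))))
4. (g (r (m (m (p) (w)) (g (p) (w)))) (g (p) (k (w) (w))))  →  (g (r (m (m (p) (w)) (g (p) (w)))) (g (p) (w)))

normal form = (g (r (m (m (p) (w)) (g (p) (w)))) (g (p) (w)))


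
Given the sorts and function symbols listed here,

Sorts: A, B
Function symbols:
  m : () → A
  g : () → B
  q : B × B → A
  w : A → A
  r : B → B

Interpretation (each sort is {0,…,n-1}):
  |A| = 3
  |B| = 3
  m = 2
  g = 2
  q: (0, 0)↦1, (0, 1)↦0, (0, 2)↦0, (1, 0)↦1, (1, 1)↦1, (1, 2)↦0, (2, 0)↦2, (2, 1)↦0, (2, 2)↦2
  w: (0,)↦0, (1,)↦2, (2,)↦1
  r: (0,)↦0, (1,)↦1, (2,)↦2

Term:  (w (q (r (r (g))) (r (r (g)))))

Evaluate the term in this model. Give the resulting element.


  g = 2
  (r (g)) = r(2,) = 2
  (r (r (g))) = r(2,) = 2
  g = 2
  (r (g)) = r(2,) = 2
  (r (r (g))) = r(2,) = 2
  (q (r (r (g))) (r (r (g)))) = q(2, 2) = 2
  (w (q (r (r (g))) (r (r (g))))) = w(2,) = 1

value = 1


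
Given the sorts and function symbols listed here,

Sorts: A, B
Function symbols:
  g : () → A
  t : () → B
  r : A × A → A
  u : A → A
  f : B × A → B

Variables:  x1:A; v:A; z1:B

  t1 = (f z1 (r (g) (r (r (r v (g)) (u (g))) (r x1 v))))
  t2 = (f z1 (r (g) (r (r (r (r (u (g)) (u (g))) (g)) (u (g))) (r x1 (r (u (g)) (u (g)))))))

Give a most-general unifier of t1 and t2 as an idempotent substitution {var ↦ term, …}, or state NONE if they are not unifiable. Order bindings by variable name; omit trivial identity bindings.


{v ↦ (r (u (g)) (u (g)))}


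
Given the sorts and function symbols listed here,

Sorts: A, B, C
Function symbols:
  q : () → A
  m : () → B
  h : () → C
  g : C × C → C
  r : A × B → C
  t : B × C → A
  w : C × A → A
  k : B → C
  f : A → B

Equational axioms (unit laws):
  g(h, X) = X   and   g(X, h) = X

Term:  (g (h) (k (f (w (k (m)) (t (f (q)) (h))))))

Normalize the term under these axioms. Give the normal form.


1. (g (h) (k (f (w (k (m)) (t (f (q)) (h))))))  →  (k (f (w (k (m)) (t (f (q)) (h)))))

normal form = (k (f (w (k (m)) (t (f (q)) (h)))))


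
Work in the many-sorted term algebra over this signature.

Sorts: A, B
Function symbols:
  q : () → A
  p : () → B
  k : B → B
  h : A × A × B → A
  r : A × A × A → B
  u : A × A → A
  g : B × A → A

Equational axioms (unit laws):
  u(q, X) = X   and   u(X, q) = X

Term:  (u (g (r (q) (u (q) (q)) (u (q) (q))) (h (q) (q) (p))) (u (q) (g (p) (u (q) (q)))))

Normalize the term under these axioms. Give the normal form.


1. (u (g (r (q) (u (q) (q)) (u (q) (q))) (h (q) (q) (p))) (u (q) (g (p) (u (q) (q)))))  →  (u (g (r (q) (q) (u (q) (q))) (h (q) (q) (p))) (u (q) (g (p) (u (q) (q)))))
2. (u (g (r (q) (q) (u (q) (q))) (h (q) (q) (p))) (u (q) (g (p) (u (q) (q)))))  →  (u (g (r (q) (q) (q)) (h (q) (q) (p))) (u (q) (g (p) (u (q) (q)))))
3. (u (g (r (q) (q) (q)) (h (q) (q) (p))) (u (q) (g (p) (u (q) (q)))))  →  (u (g (r (q) (q) (q)) (h (q) (q) (p))) (g (p) (u (q) (q))))
4. (u (g (r (q) (q) (q)) (h (q) (q) (p))) (g (p) (u (q) (q))))  →  (u (g (r (q) (q) (q)) (h (q) (q) (p))) (g (p) (q)))

normal form = (u (g (r (q) (q) (q)) (h (q) (q) (p))) (g (p) (q)))


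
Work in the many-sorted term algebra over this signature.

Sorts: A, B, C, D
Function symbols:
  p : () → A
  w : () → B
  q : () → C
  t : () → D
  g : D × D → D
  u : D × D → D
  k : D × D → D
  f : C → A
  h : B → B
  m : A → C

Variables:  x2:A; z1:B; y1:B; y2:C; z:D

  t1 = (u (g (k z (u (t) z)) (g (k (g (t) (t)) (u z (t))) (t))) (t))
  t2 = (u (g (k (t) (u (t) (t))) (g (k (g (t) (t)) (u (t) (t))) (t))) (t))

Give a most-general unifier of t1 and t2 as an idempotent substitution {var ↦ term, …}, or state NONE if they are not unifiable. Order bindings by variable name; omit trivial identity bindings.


{z ↦ (t)}


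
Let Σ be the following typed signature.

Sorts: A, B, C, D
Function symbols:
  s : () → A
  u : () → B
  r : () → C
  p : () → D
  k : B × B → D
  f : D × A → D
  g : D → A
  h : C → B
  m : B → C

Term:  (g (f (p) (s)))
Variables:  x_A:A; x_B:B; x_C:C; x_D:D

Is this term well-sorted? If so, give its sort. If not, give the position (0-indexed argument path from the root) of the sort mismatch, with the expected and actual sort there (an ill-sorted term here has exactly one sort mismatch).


    (p) : D
    (s) : A
  (f (p) (s)) : D
(g (f (p) (s))) : A

well-sorted; sort = A


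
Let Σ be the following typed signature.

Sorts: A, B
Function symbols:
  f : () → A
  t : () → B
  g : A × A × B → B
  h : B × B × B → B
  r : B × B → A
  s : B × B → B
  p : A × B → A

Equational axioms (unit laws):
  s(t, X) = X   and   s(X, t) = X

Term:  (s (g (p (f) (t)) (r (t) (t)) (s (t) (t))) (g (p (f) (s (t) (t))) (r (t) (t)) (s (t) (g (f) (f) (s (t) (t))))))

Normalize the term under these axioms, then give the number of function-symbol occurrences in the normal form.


1. (s (g (p (f) (t)) (r (t) (t)) (s (t) (t))) (g (p (f) (s (t) (t))) (r (t) (t)) (s (t) (g (f) (f) (s (t) (t))))))  →  (s (g (p (f) (t)) (r (t) (t)) (t)) (g (p (f) (s (t) (t))) (r (t) (t)) (s (t) (g (f) (f) (s (t) (t))))))
2. (s (g (p (f) (t)) (r (t) (t)) (t)) (g (p (f) (s (t) (t))) (r (t) (t)) (s (t) (g (f) (f) (s (t) (t))))))  →  (s (g (p (f) (t)) (r (t) (t)) (t)) (g (p (f) (t)) (r (t) (t)) (s (t) (g (f) (f) (s (t) (t))))))
3. (s (g (p (f) (t)) (r (t) (t)) (t)) (g (p (f) (t)) (r (t) (t)) (s (t) (g (f) (f) (s (t) (t))))))  →  (s (g (p (f) (t)) (r (t) (t)) (t)) (g (p (f) (t)) (r (t) (t)) (g (f) (f) (s (t) (t)))))
4. (s (g (p (f) (t)) (r (t) (t)) (t)) (g (p (f) (t)) (r (t) (t)) (g (f) (f) (s (t) (t)))))  →  (s (g (p (f) (t)) (r (t) (t)) (t)) (g (p (f) (t)) (r (t) (t)) (g (f) (f) (t))))
normal form: (s (g (p (f) (t)) (r (t) (t)) (t)) (g (p (f) (t)) (r (t) (t)) (g (f) (f) (t))))

size = 20


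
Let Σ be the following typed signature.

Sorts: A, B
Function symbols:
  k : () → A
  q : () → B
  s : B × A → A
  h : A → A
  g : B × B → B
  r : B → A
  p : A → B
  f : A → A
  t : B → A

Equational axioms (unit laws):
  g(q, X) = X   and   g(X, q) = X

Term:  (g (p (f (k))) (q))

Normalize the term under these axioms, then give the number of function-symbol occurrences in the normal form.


1. (g (p (f (k))) (q))  →  (p (f (k)))
normal form: (p (f (k)))

size = 3


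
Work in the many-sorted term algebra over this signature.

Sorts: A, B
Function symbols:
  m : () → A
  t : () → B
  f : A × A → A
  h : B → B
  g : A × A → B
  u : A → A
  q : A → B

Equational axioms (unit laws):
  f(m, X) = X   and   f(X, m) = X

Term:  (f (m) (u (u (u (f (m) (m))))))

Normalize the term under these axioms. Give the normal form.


normal form = (u (u (u (m))))

1. (f (m) (u (u (u (f (m) (m))))))  →  (u (u (u (f (m) (m)))))
2. (u (u (u (f (m) (m)))))  →  (u (u (u (m))))


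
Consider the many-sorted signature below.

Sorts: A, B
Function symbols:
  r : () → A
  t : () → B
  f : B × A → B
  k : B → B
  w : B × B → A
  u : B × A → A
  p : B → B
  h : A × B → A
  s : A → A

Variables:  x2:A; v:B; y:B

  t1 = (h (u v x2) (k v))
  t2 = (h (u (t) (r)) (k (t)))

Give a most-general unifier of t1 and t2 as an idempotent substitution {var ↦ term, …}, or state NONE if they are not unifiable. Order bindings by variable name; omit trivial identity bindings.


{v ↦ (t), x2 ↦ (r)}


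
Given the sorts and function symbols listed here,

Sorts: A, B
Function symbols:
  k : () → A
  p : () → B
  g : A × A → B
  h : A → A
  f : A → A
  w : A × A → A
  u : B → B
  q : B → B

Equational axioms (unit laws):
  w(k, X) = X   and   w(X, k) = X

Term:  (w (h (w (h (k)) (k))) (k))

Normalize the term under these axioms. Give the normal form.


1. (w (h (w (h (k)) (k))) (k))  →  (h (w (h (k)) (k)))
2. (h (w (h (k)) (k)))  →  (h (h (k)))

normal form = (h (h (k)))


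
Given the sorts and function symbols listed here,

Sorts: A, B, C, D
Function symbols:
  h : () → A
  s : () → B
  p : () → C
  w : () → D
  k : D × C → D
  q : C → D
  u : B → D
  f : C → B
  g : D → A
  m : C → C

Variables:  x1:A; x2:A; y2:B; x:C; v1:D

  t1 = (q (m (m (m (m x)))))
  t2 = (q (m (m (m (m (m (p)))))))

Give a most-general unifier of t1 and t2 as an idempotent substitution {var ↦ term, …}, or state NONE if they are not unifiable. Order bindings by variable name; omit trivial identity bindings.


{x ↦ (m (p))}


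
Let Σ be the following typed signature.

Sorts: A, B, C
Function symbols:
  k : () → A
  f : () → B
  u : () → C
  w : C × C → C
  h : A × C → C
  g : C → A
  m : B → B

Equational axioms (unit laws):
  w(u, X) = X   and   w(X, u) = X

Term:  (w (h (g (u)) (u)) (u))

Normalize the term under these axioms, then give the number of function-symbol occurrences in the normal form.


1. (w (h (g (u)) (u)) (u))  →  (h (g (u)) (u))
normal form: (h (g (u)) (u))

size = 4


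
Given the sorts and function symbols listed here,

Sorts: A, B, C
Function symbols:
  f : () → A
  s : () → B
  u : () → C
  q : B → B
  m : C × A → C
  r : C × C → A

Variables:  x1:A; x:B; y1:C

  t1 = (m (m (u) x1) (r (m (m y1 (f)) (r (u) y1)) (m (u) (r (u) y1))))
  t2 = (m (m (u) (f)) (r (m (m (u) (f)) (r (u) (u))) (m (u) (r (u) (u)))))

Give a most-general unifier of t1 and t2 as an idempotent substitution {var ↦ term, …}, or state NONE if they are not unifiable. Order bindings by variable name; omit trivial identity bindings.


{x1 ↦ (f), y1 ↦ (u)}


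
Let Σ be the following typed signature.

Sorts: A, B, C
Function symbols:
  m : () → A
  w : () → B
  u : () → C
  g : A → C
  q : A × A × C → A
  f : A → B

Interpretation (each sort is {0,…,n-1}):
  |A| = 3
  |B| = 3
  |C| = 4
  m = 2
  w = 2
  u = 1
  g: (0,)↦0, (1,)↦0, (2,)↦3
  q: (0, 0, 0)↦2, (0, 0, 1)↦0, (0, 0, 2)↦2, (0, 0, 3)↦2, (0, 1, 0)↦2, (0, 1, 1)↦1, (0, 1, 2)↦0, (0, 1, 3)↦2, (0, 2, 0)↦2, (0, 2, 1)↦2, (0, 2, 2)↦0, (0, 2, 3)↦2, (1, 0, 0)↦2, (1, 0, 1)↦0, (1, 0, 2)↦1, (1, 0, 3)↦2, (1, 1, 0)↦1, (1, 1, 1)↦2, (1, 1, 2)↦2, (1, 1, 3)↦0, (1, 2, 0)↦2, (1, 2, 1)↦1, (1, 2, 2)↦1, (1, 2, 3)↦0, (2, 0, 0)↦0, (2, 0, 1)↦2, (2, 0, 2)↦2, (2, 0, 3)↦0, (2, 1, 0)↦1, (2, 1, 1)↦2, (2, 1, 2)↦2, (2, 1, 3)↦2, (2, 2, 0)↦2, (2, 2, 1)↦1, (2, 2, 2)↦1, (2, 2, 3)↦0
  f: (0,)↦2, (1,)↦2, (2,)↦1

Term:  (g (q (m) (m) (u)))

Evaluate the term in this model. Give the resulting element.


value = 0

  m = 2
  m = 2
  u = 1
  (q (m) (m) (u)) = q(2, 2, 1) = 1
  (g (q (m) (m) (u))) = g(1,) = 0


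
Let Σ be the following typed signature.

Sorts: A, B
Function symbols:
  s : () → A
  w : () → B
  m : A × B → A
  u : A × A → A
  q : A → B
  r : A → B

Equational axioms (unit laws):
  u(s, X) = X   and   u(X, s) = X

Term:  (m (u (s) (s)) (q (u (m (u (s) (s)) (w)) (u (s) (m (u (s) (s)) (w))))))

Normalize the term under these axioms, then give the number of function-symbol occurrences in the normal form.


1. (m (u (s) (s)) (q (u (m (u (s) (s)) (w)) (u (s) (m (u (s) (s)) (w))))))  →  (m (s) (q (u (m (u (s) (s)) (w)) (u (s) (m (u (s) (s)) (w))))))
2. (m (s) (q (u (m (u (s) (s)) (w)) (u (s) (m (u (s) (s)) (w))))))  →  (m (s) (q (u (m (s) (w)) (u (s) (m (u (s) (s)) (w))))))
3. (m (s) (q (u (m (s) (w)) (u (s) (m (u (s) (s)) (w))))))  →  (m (s) (q (u (m (s) (w)) (m (u (s) (s)) (w)))))
4. (m (s) (q (u (m (s) (w)) (m (u (s) (s)) (w)))))  →  (m (s) (q (u (m (s) (w)) (m (s) (w)))))
normal form: (m (s) (q (u (m (s) (w)) (m (s) (w)))))

size = 10


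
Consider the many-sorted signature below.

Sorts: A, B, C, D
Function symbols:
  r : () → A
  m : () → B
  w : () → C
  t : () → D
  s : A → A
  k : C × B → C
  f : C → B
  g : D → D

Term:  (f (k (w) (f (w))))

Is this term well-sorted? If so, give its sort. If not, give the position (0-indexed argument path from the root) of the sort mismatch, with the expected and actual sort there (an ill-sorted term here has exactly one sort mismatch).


    (w) : C
      (w) : C
    (f (w)) : B
  (k (w) (f (w))) : C
(f (k (w) (f (w)))) : B

well-sorted; sort = B


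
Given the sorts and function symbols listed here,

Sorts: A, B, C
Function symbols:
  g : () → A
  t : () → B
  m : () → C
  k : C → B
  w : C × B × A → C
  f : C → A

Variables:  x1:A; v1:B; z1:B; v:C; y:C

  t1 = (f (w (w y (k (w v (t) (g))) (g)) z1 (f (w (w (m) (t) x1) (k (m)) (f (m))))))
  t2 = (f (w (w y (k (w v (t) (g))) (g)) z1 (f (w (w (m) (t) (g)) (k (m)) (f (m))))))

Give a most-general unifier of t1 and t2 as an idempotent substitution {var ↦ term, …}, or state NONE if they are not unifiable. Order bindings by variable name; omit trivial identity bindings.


{x1 ↦ (g)}


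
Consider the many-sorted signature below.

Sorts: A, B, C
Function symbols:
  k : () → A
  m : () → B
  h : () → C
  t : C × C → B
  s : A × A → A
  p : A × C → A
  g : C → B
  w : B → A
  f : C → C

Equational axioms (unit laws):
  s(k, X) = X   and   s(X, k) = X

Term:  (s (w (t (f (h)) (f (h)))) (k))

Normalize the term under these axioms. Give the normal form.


1. (s (w (t (f (h)) (f (h)))) (k))  →  (w (t (f (h)) (f (h))))

normal form = (w (t (f (h)) (f (h))))


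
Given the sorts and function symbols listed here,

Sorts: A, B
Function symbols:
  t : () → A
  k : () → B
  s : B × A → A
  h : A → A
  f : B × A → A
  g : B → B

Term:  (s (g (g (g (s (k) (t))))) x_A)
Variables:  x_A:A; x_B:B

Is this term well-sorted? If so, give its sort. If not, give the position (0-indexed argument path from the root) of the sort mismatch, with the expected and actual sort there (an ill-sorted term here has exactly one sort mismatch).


ill-sorted at position [0, 0, 0, 0]: expected B, got A

          (k) : B
          (t) : A
        (s (k) (t)) : A
      (g (s (k) (t))) : ✗ arg 0 at [0, 0, 0, 0] has sort A, expected B
  x_A : A


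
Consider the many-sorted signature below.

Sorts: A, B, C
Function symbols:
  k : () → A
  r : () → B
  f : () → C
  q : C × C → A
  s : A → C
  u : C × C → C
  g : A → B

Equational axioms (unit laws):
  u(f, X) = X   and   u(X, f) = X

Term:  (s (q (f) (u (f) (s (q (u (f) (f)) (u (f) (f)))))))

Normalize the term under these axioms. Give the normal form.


1. (s (q (f) (u (f) (s (q (u (f) (f)) (u (f) (f)))))))  →  (s (q (f) (s (q (u (f) (f)) (u (f) (f))))))
2. (s (q (f) (s (q (u (f) (f)) (u (f) (f))))))  →  (s (q (f) (s (q (f) (u (f) (f))))))
3. (s (q (f) (s (q (f) (u (f) (f))))))  →  (s (q (f) (s (q (f) (f)))))

normal form = (s (q (f) (s (q (f) (f)))))


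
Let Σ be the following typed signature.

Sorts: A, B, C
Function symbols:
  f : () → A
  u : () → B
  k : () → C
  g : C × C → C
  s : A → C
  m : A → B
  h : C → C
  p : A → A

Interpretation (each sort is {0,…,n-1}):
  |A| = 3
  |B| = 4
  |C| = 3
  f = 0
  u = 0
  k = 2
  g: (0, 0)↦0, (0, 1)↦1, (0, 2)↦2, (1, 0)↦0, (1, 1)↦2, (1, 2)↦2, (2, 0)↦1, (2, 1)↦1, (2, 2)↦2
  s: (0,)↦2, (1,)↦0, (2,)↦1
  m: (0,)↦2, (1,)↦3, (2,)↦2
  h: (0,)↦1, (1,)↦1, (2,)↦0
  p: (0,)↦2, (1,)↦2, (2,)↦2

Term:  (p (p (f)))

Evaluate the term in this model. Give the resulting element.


  f = 0
  (p (f)) = p(0,) = 2
  (p (p (f))) = p(2,) = 2

value = 2


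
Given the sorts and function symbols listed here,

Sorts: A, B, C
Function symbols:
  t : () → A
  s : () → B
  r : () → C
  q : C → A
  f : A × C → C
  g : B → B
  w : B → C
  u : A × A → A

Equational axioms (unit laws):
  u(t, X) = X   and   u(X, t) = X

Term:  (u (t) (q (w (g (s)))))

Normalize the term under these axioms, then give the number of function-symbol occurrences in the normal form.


1. (u (t) (q (w (g (s)))))  →  (q (w (g (s))))
normal form: (q (w (g (s))))

size = 4


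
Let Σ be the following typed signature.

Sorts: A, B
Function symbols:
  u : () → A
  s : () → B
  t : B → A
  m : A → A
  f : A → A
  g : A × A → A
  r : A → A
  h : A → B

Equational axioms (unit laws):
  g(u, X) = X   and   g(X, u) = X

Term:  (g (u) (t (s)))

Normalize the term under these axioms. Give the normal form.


normal form = (t (s))

1. (g (u) (t (s)))  →  (t (s))


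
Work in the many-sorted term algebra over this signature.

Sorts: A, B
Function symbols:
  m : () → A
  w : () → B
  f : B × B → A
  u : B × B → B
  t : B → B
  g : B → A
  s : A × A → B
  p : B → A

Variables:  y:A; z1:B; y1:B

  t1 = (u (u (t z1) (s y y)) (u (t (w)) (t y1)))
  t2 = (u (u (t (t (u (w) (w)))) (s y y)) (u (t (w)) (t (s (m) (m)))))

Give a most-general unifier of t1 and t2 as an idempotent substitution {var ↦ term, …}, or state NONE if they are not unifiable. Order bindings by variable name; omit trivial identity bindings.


{y1 ↦ (s (m) (m)), z1 ↦ (t (u (w) (w)))}


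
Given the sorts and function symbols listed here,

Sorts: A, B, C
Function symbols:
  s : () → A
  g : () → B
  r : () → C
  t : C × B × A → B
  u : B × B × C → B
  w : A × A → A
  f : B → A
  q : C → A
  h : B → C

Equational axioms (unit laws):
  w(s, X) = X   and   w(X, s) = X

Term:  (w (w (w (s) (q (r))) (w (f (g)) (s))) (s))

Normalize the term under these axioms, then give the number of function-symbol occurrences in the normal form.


1. (w (w (w (s) (q (r))) (w (f (g)) (s))) (s))  →  (w (w (s) (q (r))) (w (f (g)) (s)))
2. (w (w (s) (q (r))) (w (f (g)) (s)))  →  (w (q (r)) (w (f (g)) (s)))
3. (w (q (r)) (w (f (g)) (s)))  →  (w (q (r)) (f (g)))
normal form: (w (q (r)) (f (g)))

size = 5


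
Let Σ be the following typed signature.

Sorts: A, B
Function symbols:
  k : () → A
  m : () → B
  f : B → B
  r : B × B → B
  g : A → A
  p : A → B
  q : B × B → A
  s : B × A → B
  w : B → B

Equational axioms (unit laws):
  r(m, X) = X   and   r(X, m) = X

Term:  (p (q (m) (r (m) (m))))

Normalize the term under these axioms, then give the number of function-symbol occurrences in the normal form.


size = 4

1. (p (q (m) (r (m) (m))))  →  (p (q (m) (m)))
normal form: (p (q (m) (m)))


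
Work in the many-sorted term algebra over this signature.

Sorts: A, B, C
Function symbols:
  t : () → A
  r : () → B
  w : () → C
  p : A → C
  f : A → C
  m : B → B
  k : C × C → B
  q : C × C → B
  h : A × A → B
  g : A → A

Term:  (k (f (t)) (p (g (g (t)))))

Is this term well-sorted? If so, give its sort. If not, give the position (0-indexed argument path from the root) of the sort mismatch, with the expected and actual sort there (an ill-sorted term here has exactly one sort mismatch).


    (t) : A
  (f (t)) : C
        (t) : A
      (g (t)) : A
    (g (g (t))) : A
  (p (g (g (t)))) : C
(k (f (t)) (p (g (g (t))))) : B

well-sorted; sort = B


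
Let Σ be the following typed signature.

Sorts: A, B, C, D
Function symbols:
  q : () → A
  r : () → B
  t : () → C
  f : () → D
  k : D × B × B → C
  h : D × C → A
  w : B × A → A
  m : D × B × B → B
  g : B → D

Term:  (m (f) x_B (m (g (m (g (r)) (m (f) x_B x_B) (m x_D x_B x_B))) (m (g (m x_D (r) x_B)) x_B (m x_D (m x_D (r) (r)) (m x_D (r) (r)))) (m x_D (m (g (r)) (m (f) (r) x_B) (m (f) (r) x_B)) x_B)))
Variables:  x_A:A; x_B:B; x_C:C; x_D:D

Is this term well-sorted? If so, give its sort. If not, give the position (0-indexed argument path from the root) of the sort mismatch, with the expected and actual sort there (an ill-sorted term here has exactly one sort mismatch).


  (f) : D
  x_B : B
          (r) : B
        (g (r)) : D
          (f) : D
          x_B : B
          x_B : B
        (m (f) x_B x_B) : B
          x_D : D
          x_B : B
          x_B : B
        (m x_D x_B x_B) : B
      (m (g (r)) (m (f) x_B x_B) (m x_D x_B x_B)) : B
    (g (m (g (r)) (m (f) x_B x_B) (m x_D x_B x_B))) : D
          x_D : D
          (r) : B
          x_B : B
        (m x_D (r) x_B) : B
      (g (m x_D (r) x_B)) : D
      x_B : B
        x_D : D
          x_D : D
          (r) : B
          (r) : B
        (m x_D (r) (r)) : B
          x_D : D
          (r) : B
          (r) : B
        (m x_D (r) (r)) : B
      (m x_D (m x_D (r) (r)) (m x_D (r) (r))) : B
    (m (g (m x_D (r) x_B)) x_B (m x_D (m x_D (r) (r)) (m x_D (r) (r)))) : B
      x_D : D
          (r) : B
        (g (r)) : D
          (f) : D
          (r) : B
          x_B : B
        (m (f) (r) x_B) : B
          (f) : D
          (r) : B
          x_B : B
        (m (f) (r) x_B) : B
      (m (g (r)) (m (f) (r) x_B) (m (f) (r) x_B)) : B
      x_B : B
    (m x_D (m (g (r)) (m (f) (r) x_B) (m (f) (r) x_B)) x_B) : B
  (m (g (m (g (r)) (m (f) x_B x_B) (m x_D x_B x_B))) (m (g (m x_D (r) x_B)) x_B (m x_D (m x_D (r) (r)) (m x_D (r) (r)))) (m x_D (m (g (r)) (m (f) (r) x_B) (m (f) (r) x_B)) x_B)) : B
(m (f) x_B (m (g (m (g (r)) (m (f) x_B x_B) (m x_D x_B x_B))) (m (g (m x_D (r) x_B)) x_B (m x_D (m x_D (r) (r)) (m x_D (r) (r)))) (m x_D (m (g (r)) (m (f) (r) x_B) (m (f) (r) x_B)) x_B))) : B

well-sorted; sort = B


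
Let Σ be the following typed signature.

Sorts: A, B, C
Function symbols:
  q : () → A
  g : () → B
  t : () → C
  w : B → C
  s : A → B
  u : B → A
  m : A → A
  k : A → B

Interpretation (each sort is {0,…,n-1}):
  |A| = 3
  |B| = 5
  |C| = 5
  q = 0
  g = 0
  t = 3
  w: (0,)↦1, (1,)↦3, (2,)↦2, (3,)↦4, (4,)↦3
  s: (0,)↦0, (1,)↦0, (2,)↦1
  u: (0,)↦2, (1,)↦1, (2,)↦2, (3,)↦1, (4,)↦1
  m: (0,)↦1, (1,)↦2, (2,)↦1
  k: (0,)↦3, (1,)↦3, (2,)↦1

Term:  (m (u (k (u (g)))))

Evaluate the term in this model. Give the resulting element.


  g = 0
  (u (g)) = u(0,) = 2
  (k (u (g))) = k(2,) = 1
  (u (k (u (g)))) = u(1,) = 1
  (m (u (k (u (g))))) = m(1,) = 2

value = 2


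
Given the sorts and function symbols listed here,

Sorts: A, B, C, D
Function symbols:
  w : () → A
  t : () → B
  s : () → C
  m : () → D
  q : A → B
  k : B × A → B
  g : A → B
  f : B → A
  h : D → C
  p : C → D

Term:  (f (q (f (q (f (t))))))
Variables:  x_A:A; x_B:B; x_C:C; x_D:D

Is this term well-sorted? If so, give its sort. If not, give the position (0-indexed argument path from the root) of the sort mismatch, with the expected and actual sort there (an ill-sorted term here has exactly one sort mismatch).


well-sorted; sort = A

          (t) : B
        (f (t)) : A
      (q (f (t))) : B
    (f (q (f (t)))) : A
  (q (f (q (f (t))))) : B
(f (q (f (q (f (t)))))) : A


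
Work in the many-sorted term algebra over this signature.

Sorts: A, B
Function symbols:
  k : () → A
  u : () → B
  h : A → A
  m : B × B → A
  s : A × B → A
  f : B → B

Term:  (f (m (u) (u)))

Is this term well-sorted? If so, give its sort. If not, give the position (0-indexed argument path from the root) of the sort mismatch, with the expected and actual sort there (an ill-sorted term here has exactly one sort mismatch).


    (u) : B
    (u) : B
  (m (u) (u)) : A
(f (m (u) (u))) : ✗ arg 0 at [0] has sort A, expected B

ill-sorted at position [0]: expected B, got A


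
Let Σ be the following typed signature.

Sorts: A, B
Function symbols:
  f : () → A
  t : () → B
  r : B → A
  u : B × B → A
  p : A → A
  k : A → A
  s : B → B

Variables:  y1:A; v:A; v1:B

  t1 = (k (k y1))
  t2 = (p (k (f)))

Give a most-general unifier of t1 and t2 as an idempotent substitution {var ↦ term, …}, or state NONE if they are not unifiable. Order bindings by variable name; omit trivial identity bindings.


NONE (not unifiable)

head clash or occurs-check failure — not unifiable


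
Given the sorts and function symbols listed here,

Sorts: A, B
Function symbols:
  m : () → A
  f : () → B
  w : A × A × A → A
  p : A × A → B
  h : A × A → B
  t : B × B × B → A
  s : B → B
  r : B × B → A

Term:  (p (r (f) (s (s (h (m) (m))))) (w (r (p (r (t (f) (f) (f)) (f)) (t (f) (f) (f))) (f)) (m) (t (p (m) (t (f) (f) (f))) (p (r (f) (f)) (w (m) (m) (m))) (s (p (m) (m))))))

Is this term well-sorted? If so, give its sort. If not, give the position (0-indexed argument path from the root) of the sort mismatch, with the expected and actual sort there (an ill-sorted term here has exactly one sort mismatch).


    (f) : B
          (m) : A
          (m) : A
        (h (m) (m)) : B
      (s (h (m) (m))) : B
    (s (s (h (m) (m)))) : B
  (r (f) (s (s (h (m) (m))))) : A
            (f) : B
            (f) : B
            (f) : B
          (t (f) (f) (f)) : A
          (f) : B
        (r (t (f) (f) (f)) (f)) : ✗ arg 0 at [1, 0, 0, 0, 0] has sort A, expected B
          (f) : B
          (f) : B
          (f) : B
        (t (f) (f) (f)) : A
      (f) : B
    (m) : A
        (m) : A
          (f) : B
          (f) : B
          (f) : B
        (t (f) (f) (f)) : A
      (p (m) (t (f) (f) (f))) : B
          (f) : B
          (f) : B
        (r (f) (f)) : A
          (m) : A
          (m) : A
          (m) : A
        (w (m) (m) (m)) : A
      (p (r (f) (f)) (w (m) (m) (m))) : B
          (m) : A
          (m) : A
        (p (m) (m)) : B
      (s (p (m) (m))) : B
    (t (p (m) (t (f) (f) (f))) (p (r (f) (f)) (w (m) (m) (m))) (s (p (m) (m)))) : A

ill-sorted at position [1, 0, 0, 0, 0]: expected B, got A


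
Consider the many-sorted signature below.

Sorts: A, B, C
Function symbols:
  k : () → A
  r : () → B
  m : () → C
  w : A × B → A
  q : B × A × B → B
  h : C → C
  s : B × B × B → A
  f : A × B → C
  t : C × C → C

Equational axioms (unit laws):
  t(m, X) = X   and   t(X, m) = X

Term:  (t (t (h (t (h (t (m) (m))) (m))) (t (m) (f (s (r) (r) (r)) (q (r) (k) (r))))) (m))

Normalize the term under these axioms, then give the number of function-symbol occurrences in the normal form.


size = 13

1. (t (t (h (t (h (t (m) (m))) (m))) (t (m) (f (s (r) (r) (r)) (q (r) (k) (r))))) (m))  →  (t (h (t (h (t (m) (m))) (m))) (t (m) (f (s (r) (r) (r)) (q (r) (k) (r)))))
2. (t (h (t (h (t (m) (m))) (m))) (t (m) (f (s (r) (r) (r)) (q (r) (k) (r)))))  →  (t (h (h (t (m) (m)))) (t (m) (f (s (r) (r) (r)) (q (r) (k) (r)))))
3. (t (h (h (t (m) (m)))) (t (m) (f (s (r) (r) (r)) (q (r) (k) (r)))))  →  (t (h (h (m))) (t (m) (f (s (r) (r) (r)) (q (r) (k) (r)))))
4. (t (h (h (m))) (t (m) (f (s (r) (r) (r)) (q (r) (k) (r)))))  →  (t (h (h (m))) (f (s (r) (r) (r)) (q (r) (k) (r))))
normal form: (t (h (h (m))) (f (s (r) (r) (r)) (q (r) (k) (r))))


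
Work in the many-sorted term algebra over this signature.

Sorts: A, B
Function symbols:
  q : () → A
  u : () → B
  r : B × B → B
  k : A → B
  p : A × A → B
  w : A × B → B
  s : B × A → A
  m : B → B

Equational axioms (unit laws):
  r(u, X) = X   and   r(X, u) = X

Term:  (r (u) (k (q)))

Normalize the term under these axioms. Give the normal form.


normal form = (k (q))

1. (r (u) (k (q)))  →  (k (q))


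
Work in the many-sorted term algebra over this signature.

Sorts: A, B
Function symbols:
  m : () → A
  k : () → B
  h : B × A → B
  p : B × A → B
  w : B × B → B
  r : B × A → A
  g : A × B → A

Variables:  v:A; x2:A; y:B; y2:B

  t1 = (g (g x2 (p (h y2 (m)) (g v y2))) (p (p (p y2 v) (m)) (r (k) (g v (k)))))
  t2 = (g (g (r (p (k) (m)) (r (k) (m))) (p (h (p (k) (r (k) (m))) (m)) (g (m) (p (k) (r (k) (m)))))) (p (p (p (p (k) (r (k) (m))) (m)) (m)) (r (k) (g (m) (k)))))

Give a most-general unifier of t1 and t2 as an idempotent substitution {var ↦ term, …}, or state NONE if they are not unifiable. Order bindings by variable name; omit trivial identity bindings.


{v ↦ (m), x2 ↦ (r (p (k) (m)) (r (k) (m))), y2 ↦ (p (k) (r (k) (m)))}


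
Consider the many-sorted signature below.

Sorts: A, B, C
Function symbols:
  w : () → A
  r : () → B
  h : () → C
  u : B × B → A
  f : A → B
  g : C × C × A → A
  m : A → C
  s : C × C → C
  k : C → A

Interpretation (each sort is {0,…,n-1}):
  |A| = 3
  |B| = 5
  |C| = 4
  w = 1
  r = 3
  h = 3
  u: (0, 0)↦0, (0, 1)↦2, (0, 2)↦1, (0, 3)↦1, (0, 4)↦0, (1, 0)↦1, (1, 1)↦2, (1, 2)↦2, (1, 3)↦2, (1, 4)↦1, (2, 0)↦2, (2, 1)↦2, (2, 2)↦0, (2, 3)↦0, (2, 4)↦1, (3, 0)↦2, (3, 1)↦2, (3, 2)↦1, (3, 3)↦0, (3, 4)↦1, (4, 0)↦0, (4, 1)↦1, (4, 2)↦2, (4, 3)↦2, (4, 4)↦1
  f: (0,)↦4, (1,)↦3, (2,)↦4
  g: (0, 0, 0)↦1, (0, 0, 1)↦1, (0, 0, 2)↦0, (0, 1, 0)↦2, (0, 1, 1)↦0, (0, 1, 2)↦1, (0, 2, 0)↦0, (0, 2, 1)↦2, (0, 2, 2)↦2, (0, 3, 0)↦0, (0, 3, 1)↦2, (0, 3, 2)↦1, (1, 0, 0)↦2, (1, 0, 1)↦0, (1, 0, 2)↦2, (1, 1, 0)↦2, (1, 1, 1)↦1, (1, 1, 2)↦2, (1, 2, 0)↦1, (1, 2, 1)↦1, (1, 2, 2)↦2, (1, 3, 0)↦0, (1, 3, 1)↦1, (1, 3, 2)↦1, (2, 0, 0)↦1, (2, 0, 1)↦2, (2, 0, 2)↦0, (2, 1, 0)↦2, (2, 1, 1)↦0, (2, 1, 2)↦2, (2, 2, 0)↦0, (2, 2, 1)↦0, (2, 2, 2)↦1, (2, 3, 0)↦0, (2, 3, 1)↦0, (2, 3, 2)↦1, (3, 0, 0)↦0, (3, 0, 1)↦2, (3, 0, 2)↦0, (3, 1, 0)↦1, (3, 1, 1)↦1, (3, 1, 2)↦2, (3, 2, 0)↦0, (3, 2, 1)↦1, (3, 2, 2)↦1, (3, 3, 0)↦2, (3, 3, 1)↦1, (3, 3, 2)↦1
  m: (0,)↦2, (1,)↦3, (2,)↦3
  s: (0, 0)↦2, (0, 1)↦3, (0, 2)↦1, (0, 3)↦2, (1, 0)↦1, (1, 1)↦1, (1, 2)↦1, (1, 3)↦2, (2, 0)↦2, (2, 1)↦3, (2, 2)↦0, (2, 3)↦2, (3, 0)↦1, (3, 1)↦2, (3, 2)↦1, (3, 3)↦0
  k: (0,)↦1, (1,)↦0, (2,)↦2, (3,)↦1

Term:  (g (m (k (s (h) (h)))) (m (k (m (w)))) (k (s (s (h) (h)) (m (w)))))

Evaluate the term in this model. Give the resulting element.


  h = 3
  h = 3
  (s (h) (h)) = s(3, 3) = 0
  (k (s (h) (h))) = k(0,) = 1
  (m (k (s (h) (h)))) = m(1,) = 3
  w = 1
  (m (w)) = m(1,) = 3
  (k (m (w))) = k(3,) = 1
  (m (k (m (w)))) = m(1,) = 3
  h = 3
  h = 3
  (s (h) (h)) = s(3, 3) = 0
  w = 1
  (m (w)) = m(1,) = 3
  (s (s (h) (h)) (m (w))) = s(0, 3) = 2
  (k (s (s (h) (h)) (m (w)))) = k(2,) = 2
  (g (m (k (s (h) (h)))) (m (k (m (w)))) (k (s (s (h) (h)) (m (w))))) = g(3, 3, 2) = 1

value = 1
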